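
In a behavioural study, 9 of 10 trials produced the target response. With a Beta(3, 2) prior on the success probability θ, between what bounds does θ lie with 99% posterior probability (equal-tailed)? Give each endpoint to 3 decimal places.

Posterior: Beta(3+9, 2+1) = Beta(12, 3).
Equal-tailed 99% interval: the 0.005 and 0.995 quantiles of Beta(12, 3).
Posterior mean ≈ 0.800, SD ≈ 0.100; a Normal approximation gives roughly [0.542, 1.058].
Exact: F⁻¹(0.005) = 0.488; F⁻¹(0.995) = 0.974.

[0.488, 0.974]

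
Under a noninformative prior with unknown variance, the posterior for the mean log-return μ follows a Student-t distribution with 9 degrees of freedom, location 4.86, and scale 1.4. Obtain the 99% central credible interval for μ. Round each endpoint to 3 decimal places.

The t_9 distribution is symmetric; the 99% interval is 4.86 ± t·1.4 with t_{0.995,9} = 3.250.
Half-width: 3.250 × 1.4 = 4.550.
4.86 − 4.550 = 0.310; 4.86 + 4.550 = 9.410.

[0.310, 9.410]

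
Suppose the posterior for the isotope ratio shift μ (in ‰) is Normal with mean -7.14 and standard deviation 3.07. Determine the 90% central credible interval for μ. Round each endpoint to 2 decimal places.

[-12.19, -2.09]

The posterior is symmetric, so the 90% equal-tailed interval is μ = -7.14 ± z·3.07 with z = 1.645.
Half-width: 1.645 × 3.07 = 5.05.
-7.14 − 5.05 = -12.19; -7.14 + 5.05 = -2.09.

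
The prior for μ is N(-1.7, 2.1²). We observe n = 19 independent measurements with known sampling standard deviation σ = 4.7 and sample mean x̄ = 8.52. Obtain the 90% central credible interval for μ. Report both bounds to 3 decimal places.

[4.810, 7.966]

Posterior precision = 1/2.1² + 19/4.7² = 0.2268 + 0.8601 = 1.0869, so posterior SD = 0.9592.
Posterior mean = (-1.7/2.1² + 19·8.52/4.7²) / 1.0869 = 6.3878.
Interval: 6.3878 ± 1.645 × 0.9592 → [4.810, 7.966].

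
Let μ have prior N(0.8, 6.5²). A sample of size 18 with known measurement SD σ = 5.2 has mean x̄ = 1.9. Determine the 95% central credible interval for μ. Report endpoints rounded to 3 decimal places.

[-0.498, 4.223]

Posterior precision = 1/6.5² + 18/5.2² = 0.0237 + 0.6657 = 0.6893, so posterior SD = 1.2044.
Posterior mean = (0.8/6.5² + 18·1.9/5.2²) / 0.6893 = 1.8622.
Interval: 1.8622 ± 1.960 × 1.2044 → [-0.498, 4.223].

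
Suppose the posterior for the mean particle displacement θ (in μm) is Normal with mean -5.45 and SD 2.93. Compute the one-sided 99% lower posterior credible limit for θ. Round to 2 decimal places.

Need L with P(θ ≥ L) = 0.99: L = -5.45 − z_{0.01}·2.93.
z = 2.326; L = -5.45 − 2.326 × 2.93 = -12.27.

-12.27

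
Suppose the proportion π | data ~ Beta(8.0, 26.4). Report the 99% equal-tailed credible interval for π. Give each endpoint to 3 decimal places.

Posterior: Beta(8.0, 26.4).
Equal-tailed 99% interval: the 0.005 and 0.995 quantiles of Beta(8.0, 26.4).
Posterior mean ≈ 0.233, SD ≈ 0.071; a Normal approximation gives roughly [0.050, 0.415].
Exact: F⁻¹(0.005) = 0.083; F⁻¹(0.995) = 0.439.

[0.083, 0.439]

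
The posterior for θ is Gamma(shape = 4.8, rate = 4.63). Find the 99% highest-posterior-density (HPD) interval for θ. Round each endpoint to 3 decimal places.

[0.145, 2.473]

The posterior is unimodal and skewed, so the HPD interval has equal density at both endpoints and is the shortest 99% interval.
Solving f(0.145) = f(2.473) with F(2.473) − F(0.145) = 0.99 gives [0.145, 2.473].
For comparison, the equal-tailed interval is [0.214, 2.651]; the HPD is narrower and shifted toward the mode.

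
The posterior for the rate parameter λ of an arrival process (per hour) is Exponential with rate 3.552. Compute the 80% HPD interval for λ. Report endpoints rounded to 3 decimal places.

[0.000, 0.453]

The exponential density is strictly decreasing on [0, ∞), so the HPD interval is anchored at 0: [0, q] with P(λ ≤ q) = 0.80.
q = −ln(1 − 0.80) / 3.552 = 1.6094 / 3.552 = 0.453.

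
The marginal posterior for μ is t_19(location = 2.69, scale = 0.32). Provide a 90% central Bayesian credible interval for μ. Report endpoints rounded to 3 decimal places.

[2.137, 3.243]

The t_19 distribution is symmetric; the 90% interval is 2.69 ± t·0.32 with t_{0.95,19} = 1.729.
Half-width: 1.729 × 0.32 = 0.553.
2.69 − 0.553 = 2.137; 2.69 + 0.553 = 3.243.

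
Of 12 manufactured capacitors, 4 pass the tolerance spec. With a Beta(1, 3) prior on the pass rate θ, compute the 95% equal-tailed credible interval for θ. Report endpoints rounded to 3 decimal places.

Posterior: Beta(1+4, 3+8) = Beta(5, 11).
Equal-tailed 95% interval: the 0.025 and 0.975 quantiles of Beta(5, 11).
Posterior mean ≈ 0.312, SD ≈ 0.112; a Normal approximation gives roughly [0.092, 0.533].
Exact: F⁻¹(0.025) = 0.118; F⁻¹(0.975) = 0.551.

[0.118, 0.551]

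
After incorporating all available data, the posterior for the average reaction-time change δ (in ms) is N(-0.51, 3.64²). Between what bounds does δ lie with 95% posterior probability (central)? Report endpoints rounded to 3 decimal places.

[-7.644, 6.624]

The posterior is symmetric, so the 95% equal-tailed interval is δ = -0.51 ± z·3.64 with z = 1.960.
Half-width: 1.960 × 3.64 = 7.134.
-0.51 − 7.134 = -7.644; -0.51 + 7.134 = 6.624.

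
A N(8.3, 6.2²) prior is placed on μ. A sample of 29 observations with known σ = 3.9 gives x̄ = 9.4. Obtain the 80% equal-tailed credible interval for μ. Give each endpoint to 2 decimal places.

Posterior precision = 1/6.2² + 29/3.9² = 0.0260 + 1.9066 = 1.9327, so posterior SD = 0.7193.
Posterior mean = (8.3/6.2² + 29·9.4/3.9²) / 1.9327 = 9.3852.
Interval: 9.3852 ± 1.282 × 0.7193 → [8.46, 10.31].

[8.46, 10.31]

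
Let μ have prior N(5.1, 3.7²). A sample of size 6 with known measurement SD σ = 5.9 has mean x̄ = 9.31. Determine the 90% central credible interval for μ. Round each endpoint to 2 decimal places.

[4.74, 11.38]

Posterior precision = 1/3.7² + 6/5.9² = 0.0730 + 0.1724 = 0.2454, so posterior SD = 2.0186.
Posterior mean = (5.1/3.7² + 6·9.31/5.9²) / 0.2454 = 8.0569.
Interval: 8.0569 ± 1.645 × 2.0186 → [4.74, 11.38].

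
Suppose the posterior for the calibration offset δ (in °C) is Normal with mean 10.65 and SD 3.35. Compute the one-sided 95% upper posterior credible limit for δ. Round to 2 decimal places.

16.16

Need U with P(δ ≤ U) = 0.95: U = 10.65 + z_{0.05}·3.35.
z = 1.645; U = 10.65 + 1.645 × 3.35 = 16.16.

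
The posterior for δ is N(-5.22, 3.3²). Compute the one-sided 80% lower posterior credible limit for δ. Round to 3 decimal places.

Need L with P(δ ≥ L) = 0.80: L = -5.22 − z_{0.2}·3.3.
z = 0.842; L = -5.22 − 0.842 × 3.3 = -7.997.

-7.997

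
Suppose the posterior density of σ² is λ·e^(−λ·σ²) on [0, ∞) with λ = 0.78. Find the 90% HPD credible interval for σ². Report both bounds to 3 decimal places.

The exponential density is strictly decreasing on [0, ∞), so the HPD interval is anchored at 0: [0, q] with P(σ² ≤ q) = 0.90.
q = −ln(1 − 0.90) / 0.78 = 2.3026 / 0.78 = 2.952.

[0.000, 2.952]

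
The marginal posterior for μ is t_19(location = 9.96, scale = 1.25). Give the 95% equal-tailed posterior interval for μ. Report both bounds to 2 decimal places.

[7.34, 12.58]

The t_19 distribution is symmetric; the 95% interval is 9.96 ± t·1.25 with t_{0.975,19} = 2.093.
Half-width: 2.093 × 1.25 = 2.62.
9.96 − 2.62 = 7.34; 9.96 + 2.62 = 12.58.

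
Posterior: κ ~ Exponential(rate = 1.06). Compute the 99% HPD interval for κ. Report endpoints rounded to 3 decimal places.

The exponential density is strictly decreasing on [0, ∞), so the HPD interval is anchored at 0: [0, q] with P(κ ≤ q) = 0.99.
q = −ln(1 − 0.99) / 1.06 = 4.6052 / 1.06 = 4.345.

[0.000, 4.345]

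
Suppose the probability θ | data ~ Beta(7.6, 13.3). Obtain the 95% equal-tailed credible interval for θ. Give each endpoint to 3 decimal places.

Posterior: Beta(7.6, 13.3).
Equal-tailed 95% interval: the 0.025 and 0.975 quantiles of Beta(7.6, 13.3).
Posterior mean ≈ 0.364, SD ≈ 0.103; a Normal approximation gives roughly [0.162, 0.565].
Exact: F⁻¹(0.025) = 0.177; F⁻¹(0.975) = 0.575.

[0.177, 0.575]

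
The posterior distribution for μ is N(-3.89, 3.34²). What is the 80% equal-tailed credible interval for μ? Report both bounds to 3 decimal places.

[-8.170, 0.390]

The posterior is symmetric, so the 80% equal-tailed interval is μ = -3.89 ± z·3.34 with z = 1.282.
Half-width: 1.282 × 3.34 = 4.280.
-3.89 − 4.280 = -8.170; -3.89 + 4.280 = 0.390.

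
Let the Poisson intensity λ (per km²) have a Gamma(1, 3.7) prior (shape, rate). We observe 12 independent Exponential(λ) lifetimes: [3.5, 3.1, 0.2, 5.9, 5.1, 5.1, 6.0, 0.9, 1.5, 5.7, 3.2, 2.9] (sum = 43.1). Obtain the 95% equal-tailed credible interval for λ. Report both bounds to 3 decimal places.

Posterior: Gamma(1+12, 3.7+43.1) = Gamma(13, 46.8) (shape, rate).
Equal-tailed 95% interval: Gamma(13, 46.8) quantiles at 0.025 and 0.975.
Posterior mean ≈ 0.278, SD ≈ 0.077; a Normal approximation gives roughly [0.127, 0.429].
Exact: lower = 0.148; upper = 0.448.

[0.148, 0.448]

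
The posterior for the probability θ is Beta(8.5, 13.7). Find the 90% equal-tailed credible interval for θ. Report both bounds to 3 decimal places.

Posterior: Beta(8.5, 13.7).
Equal-tailed 90% interval: the 0.05 and 0.95 quantiles of Beta(8.5, 13.7).
Posterior mean ≈ 0.383, SD ≈ 0.101; a Normal approximation gives roughly [0.217, 0.549].
Exact: F⁻¹(0.05) = 0.223; F⁻¹(0.95) = 0.555.

[0.223, 0.555]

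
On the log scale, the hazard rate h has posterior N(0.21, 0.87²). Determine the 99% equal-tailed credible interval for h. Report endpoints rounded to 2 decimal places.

[0.13, 11.60]

On the log scale the 99% interval is 0.21 ± 2.576 × 0.87 = [-2.0310, 2.4510].
Exponentiate: [e^-2.0310, e^2.4510] = [0.13, 11.60].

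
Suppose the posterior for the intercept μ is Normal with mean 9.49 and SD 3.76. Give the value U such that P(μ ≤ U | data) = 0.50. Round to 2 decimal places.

Need U with P(μ ≤ U) = 0.50: U = 9.49 + z_{0.5}·3.76.
z = 0.000; U = 9.49 + 0.000 × 3.76 = 9.49.

9.49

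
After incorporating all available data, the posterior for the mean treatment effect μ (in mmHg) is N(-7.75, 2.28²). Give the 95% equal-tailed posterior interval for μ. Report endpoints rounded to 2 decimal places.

[-12.22, -3.28]

The posterior is symmetric, so the 95% equal-tailed interval is μ = -7.75 ± z·2.28 with z = 1.960.
Half-width: 1.960 × 2.28 = 4.47.
-7.75 − 4.47 = -12.22; -7.75 + 4.47 = -3.28.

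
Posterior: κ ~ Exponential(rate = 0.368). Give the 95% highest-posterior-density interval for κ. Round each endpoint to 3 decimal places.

The exponential density is strictly decreasing on [0, ∞), so the HPD interval is anchored at 0: [0, q] with P(κ ≤ q) = 0.95.
q = −ln(1 − 0.95) / 0.368 = 2.9957 / 0.368 = 8.141.

[0.000, 8.141]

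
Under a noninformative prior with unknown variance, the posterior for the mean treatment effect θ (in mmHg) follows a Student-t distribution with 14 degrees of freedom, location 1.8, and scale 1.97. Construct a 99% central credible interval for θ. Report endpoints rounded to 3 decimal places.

[-4.064, 7.664]

The t_14 distribution is symmetric; the 99% interval is 1.8 ± t·1.97 with t_{0.995,14} = 2.977.
Half-width: 2.977 × 1.97 = 5.864.
1.8 − 5.864 = -4.064; 1.8 + 5.864 = 7.664.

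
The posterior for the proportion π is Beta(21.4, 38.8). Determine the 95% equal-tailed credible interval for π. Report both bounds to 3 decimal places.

Posterior: Beta(21.4, 38.8).
Equal-tailed 95% interval: the 0.025 and 0.975 quantiles of Beta(21.4, 38.8).
Posterior mean ≈ 0.355, SD ≈ 0.061; a Normal approximation gives roughly [0.236, 0.475].
Exact: F⁻¹(0.025) = 0.241; F⁻¹(0.975) = 0.479.

[0.241, 0.479]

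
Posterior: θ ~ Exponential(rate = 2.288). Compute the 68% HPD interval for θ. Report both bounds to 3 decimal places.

The exponential density is strictly decreasing on [0, ∞), so the HPD interval is anchored at 0: [0, q] with P(θ ≤ q) = 0.68.
q = −ln(1 − 0.68) / 2.288 = 1.1394 / 2.288 = 0.498.

[0.000, 0.498]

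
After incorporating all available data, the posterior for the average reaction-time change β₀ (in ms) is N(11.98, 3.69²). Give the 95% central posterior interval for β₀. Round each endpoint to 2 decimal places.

The posterior is symmetric, so the 95% equal-tailed interval is β₀ = 11.98 ± z·3.69 with z = 1.960.
Half-width: 1.960 × 3.69 = 7.23.
11.98 − 7.23 = 4.75; 11.98 + 7.23 = 19.21.

[4.75, 19.21]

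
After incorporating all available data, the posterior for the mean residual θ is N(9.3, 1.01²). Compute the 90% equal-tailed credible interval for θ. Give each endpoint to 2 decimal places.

[7.64, 10.96]

The posterior is symmetric, so the 90% equal-tailed interval is θ = 9.3 ± z·1.01 with z = 1.645.
Half-width: 1.645 × 1.01 = 1.66.
9.3 − 1.66 = 7.64; 9.3 + 1.66 = 10.96.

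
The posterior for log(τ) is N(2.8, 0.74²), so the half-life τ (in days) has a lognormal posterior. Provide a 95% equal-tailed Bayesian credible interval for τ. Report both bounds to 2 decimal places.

On the log scale the 95% interval is 2.8 ± 1.960 × 0.74 = [1.3496, 4.2504].
Exponentiate: [e^1.3496, e^4.2504] = [3.86, 70.13].

[3.86, 70.13]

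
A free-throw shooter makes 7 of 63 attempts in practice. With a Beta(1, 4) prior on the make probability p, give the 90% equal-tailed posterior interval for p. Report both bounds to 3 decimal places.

[0.061, 0.187]

Posterior: Beta(1+7, 4+56) = Beta(8, 60).
Equal-tailed 90% interval: the 0.05 and 0.95 quantiles of Beta(8, 60).
Posterior mean ≈ 0.118, SD ≈ 0.039; a Normal approximation gives roughly [0.054, 0.181].
Exact: F⁻¹(0.05) = 0.061; F⁻¹(0.95) = 0.187.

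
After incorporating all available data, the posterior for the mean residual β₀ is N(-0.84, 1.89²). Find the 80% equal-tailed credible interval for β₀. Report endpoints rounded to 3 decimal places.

[-3.262, 1.582]

The posterior is symmetric, so the 80% equal-tailed interval is β₀ = -0.84 ± z·1.89 with z = 1.282.
Half-width: 1.282 × 1.89 = 2.422.
-0.84 − 2.422 = -3.262; -0.84 + 2.422 = 1.582.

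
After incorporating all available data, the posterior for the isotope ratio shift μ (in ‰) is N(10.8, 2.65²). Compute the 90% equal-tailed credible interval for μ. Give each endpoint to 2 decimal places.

[6.44, 15.16]

The posterior is symmetric, so the 90% equal-tailed interval is μ = 10.8 ± z·2.65 with z = 1.645.
Half-width: 1.645 × 2.65 = 4.36.
10.8 − 4.36 = 6.44; 10.8 + 4.36 = 15.16.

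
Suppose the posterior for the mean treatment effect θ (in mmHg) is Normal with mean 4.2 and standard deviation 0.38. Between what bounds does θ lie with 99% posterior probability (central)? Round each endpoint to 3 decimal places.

The posterior is symmetric, so the 99% equal-tailed interval is θ = 4.2 ± z·0.38 with z = 2.576.
Half-width: 2.576 × 0.38 = 0.979.
4.2 − 0.979 = 3.221; 4.2 + 0.979 = 5.179.

[3.221, 5.179]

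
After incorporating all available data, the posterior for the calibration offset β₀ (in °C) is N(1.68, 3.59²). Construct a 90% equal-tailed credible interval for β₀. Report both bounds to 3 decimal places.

The posterior is symmetric, so the 90% equal-tailed interval is β₀ = 1.68 ± z·3.59 with z = 1.645.
Half-width: 1.645 × 3.59 = 5.905.
1.68 − 5.905 = -4.225; 1.68 + 5.905 = 7.585.

[-4.225, 7.585]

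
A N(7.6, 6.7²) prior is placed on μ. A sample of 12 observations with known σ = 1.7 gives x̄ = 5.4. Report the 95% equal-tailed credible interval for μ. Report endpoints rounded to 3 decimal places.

Posterior precision = 1/6.7² + 12/1.7² = 0.0223 + 4.1522 = 4.1745, so posterior SD = 0.4894.
Posterior mean = (7.6/6.7² + 12·5.4/1.7²) / 4.1745 = 5.4117.
Interval: 5.4117 ± 1.960 × 0.4894 → [4.452, 6.371].

[4.452, 6.371]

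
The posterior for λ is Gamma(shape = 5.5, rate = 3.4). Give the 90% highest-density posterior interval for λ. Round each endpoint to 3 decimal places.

The posterior is unimodal and skewed, so the HPD interval has equal density at both endpoints and is the shortest 90% interval.
Solving f(0.533) = f(2.660) with F(2.660) − F(0.533) = 0.90 gives [0.533, 2.660].
For comparison, the equal-tailed interval is [0.673, 2.893]; the HPD is narrower and shifted toward the mode.

[0.533, 2.660]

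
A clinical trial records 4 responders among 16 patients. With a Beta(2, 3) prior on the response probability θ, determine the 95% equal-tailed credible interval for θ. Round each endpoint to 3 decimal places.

[0.119, 0.491]

Posterior: Beta(2+4, 3+12) = Beta(6, 15).
Equal-tailed 95% interval: the 0.025 and 0.975 quantiles of Beta(6, 15).
Posterior mean ≈ 0.286, SD ≈ 0.096; a Normal approximation gives roughly [0.097, 0.474].
Exact: F⁻¹(0.025) = 0.119; F⁻¹(0.975) = 0.491.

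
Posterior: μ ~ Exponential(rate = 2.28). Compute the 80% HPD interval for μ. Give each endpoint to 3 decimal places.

The exponential density is strictly decreasing on [0, ∞), so the HPD interval is anchored at 0: [0, q] with P(μ ≤ q) = 0.80.
q = −ln(1 − 0.80) / 2.28 = 1.6094 / 2.28 = 0.706.

[0.000, 0.706]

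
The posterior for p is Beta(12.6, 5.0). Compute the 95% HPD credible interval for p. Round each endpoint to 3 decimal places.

[0.511, 0.908]

The posterior is unimodal and skewed, so the HPD interval has equal density at both endpoints and is the shortest 95% interval.
Solving f(0.511) = f(0.908) with F(0.908) − F(0.511) = 0.95 gives [0.511, 0.908].
For comparison, the equal-tailed interval is [0.491, 0.894]; the HPD is narrower and shifted toward the mode.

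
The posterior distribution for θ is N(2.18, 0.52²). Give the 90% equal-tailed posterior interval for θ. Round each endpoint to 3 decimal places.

[1.325, 3.035]

The posterior is symmetric, so the 90% equal-tailed interval is θ = 2.18 ± z·0.52 with z = 1.645.
Half-width: 1.645 × 0.52 = 0.855.
2.18 − 0.855 = 1.325; 2.18 + 0.855 = 3.035.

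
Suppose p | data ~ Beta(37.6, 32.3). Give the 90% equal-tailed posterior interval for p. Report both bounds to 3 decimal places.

Posterior: Beta(37.6, 32.3).
Equal-tailed 90% interval: the 0.05 and 0.95 quantiles of Beta(37.6, 32.3).
Posterior mean ≈ 0.538, SD ≈ 0.059; a Normal approximation gives roughly [0.441, 0.635].
Exact: F⁻¹(0.05) = 0.440; F⁻¹(0.95) = 0.635.

[0.440, 0.635]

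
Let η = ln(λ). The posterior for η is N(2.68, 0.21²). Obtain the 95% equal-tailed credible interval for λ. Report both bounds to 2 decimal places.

[9.66, 22.01]

On the log scale the 95% interval is 2.68 ± 1.960 × 0.21 = [2.2684, 3.0916].
Exponentiate: [e^2.2684, e^3.0916] = [9.66, 22.01].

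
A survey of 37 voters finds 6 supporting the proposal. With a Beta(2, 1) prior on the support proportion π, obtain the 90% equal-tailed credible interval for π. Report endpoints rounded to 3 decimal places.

[0.106, 0.311]

Posterior: Beta(2+6, 1+31) = Beta(8, 32).
Equal-tailed 90% interval: the 0.05 and 0.95 quantiles of Beta(8, 32).
Posterior mean ≈ 0.200, SD ≈ 0.062; a Normal approximation gives roughly [0.097, 0.303].
Exact: F⁻¹(0.05) = 0.106; F⁻¹(0.95) = 0.311.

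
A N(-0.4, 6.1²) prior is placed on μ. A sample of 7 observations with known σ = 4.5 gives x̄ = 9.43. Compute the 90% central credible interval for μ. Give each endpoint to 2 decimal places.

Posterior precision = 1/6.1² + 7/4.5² = 0.0269 + 0.3457 = 0.3726, so posterior SD = 1.6383.
Posterior mean = (-0.4/6.1² + 7·9.43/4.5²) / 0.3726 = 8.7209.
Interval: 8.7209 ± 1.645 × 1.6383 → [6.03, 11.42].

[6.03, 11.42]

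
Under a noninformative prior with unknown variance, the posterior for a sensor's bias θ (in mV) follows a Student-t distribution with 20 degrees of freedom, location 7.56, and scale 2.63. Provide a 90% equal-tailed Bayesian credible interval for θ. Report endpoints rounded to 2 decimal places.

[3.02, 12.10]

The t_20 distribution is symmetric; the 90% interval is 7.56 ± t·2.63 with t_{0.95,20} = 1.725.
Half-width: 1.725 × 2.63 = 4.54.
7.56 − 4.54 = 3.02; 7.56 + 4.54 = 12.10.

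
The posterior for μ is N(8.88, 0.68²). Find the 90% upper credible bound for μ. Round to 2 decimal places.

9.75

Need U with P(μ ≤ U) = 0.90: U = 8.88 + z_{0.1}·0.68.
z = 1.282; U = 8.88 + 1.282 × 0.68 = 9.75.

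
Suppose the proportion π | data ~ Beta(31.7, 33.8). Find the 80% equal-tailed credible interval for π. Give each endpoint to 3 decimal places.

Posterior: Beta(31.7, 33.8).
Equal-tailed 80% interval: the 0.1 and 0.9 quantiles of Beta(31.7, 33.8).
Posterior mean ≈ 0.484, SD ≈ 0.061; a Normal approximation gives roughly [0.405, 0.563].
Exact: F⁻¹(0.1) = 0.405; F⁻¹(0.9) = 0.563.

[0.405, 0.563]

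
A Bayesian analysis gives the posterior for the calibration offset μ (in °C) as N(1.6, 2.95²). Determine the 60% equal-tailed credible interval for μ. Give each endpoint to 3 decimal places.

The posterior is symmetric, so the 60% equal-tailed interval is μ = 1.6 ± z·2.95 with z = 0.842.
Half-width: 0.842 × 2.95 = 2.483.
1.6 − 2.483 = -0.883; 1.6 + 2.483 = 4.083.

[-0.883, 4.083]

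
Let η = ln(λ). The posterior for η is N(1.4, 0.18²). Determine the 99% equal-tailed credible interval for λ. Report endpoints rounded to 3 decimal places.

On the log scale the 99% interval is 1.4 ± 2.576 × 0.18 = [0.9364, 1.8636].
Exponentiate: [e^0.9364, e^1.8636] = [2.551, 6.447].

[2.551, 6.447]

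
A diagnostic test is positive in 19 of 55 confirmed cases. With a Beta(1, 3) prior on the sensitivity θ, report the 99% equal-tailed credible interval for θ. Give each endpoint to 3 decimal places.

Posterior: Beta(1+19, 3+36) = Beta(20, 39).
Equal-tailed 99% interval: the 0.005 and 0.995 quantiles of Beta(20, 39).
Posterior mean ≈ 0.339, SD ≈ 0.061; a Normal approximation gives roughly [0.182, 0.496].
Exact: F⁻¹(0.005) = 0.194; F⁻¹(0.995) = 0.504.

[0.194, 0.504]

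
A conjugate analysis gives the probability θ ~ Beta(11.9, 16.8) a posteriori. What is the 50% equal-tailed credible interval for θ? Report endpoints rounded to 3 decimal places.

Posterior: Beta(11.9, 16.8).
Equal-tailed 50% interval: the 0.25 and 0.75 quantiles of Beta(11.9, 16.8).
Posterior mean ≈ 0.415, SD ≈ 0.090; a Normal approximation gives roughly [0.354, 0.476].
Exact: F⁻¹(0.25) = 0.351; F⁻¹(0.75) = 0.476.

[0.351, 0.476]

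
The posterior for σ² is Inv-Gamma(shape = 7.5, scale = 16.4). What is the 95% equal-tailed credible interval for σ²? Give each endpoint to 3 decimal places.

Inverse-Gamma(7.5, 16.4) quantiles: F⁻¹(0.025) and F⁻¹(0.975).
Equivalently, 1/σ² ~ Gamma(7.5, rate = 16.4); invert its 0.975 and 0.025 quantiles.
Posterior mean ≈ 2.523, SD ≈ 1.076; a Normal approximation gives roughly [0.414, 4.632].
Exact: lower = 1.193; upper = 5.238.

[1.193, 5.238]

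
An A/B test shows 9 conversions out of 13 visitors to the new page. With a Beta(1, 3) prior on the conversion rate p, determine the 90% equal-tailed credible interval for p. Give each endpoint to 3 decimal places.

Posterior: Beta(1+9, 3+4) = Beta(10, 7).
Equal-tailed 90% interval: the 0.05 and 0.95 quantiles of Beta(10, 7).
Posterior mean ≈ 0.588, SD ≈ 0.116; a Normal approximation gives roughly [0.397, 0.779].
Exact: F⁻¹(0.05) = 0.391; F⁻¹(0.95) = 0.773.

[0.391, 0.773]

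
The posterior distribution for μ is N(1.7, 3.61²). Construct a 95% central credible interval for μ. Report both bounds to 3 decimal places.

The posterior is symmetric, so the 95% equal-tailed interval is μ = 1.7 ± z·3.61 with z = 1.960.
Half-width: 1.960 × 3.61 = 7.075.
1.7 − 7.075 = -5.375; 1.7 + 7.075 = 8.775.

[-5.375, 8.775]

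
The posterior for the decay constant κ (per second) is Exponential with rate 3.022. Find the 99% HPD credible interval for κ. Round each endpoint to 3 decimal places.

The exponential density is strictly decreasing on [0, ∞), so the HPD interval is anchored at 0: [0, q] with P(κ ≤ q) = 0.99.
q = −ln(1 − 0.99) / 3.022 = 4.6052 / 3.022 = 1.524.

[0.000, 1.524]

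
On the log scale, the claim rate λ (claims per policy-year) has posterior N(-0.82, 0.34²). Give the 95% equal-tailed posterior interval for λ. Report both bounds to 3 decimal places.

[0.226, 0.858]

On the log scale the 95% interval is -0.82 ± 1.960 × 0.34 = [-1.4864, -0.1536].
Exponentiate: [e^-1.4864, e^-0.1536] = [0.226, 0.858].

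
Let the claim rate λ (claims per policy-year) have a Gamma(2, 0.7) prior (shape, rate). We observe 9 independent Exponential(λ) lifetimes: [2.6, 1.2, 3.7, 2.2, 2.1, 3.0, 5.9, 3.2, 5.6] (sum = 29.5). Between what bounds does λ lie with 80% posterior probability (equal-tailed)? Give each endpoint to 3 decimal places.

Posterior: Gamma(2+9, 0.7+29.5) = Gamma(11, 30.2) (shape, rate).
Equal-tailed 80% interval: Gamma(11, 30.2) quantiles at 0.1 and 0.9.
Posterior mean ≈ 0.364, SD ≈ 0.110; a Normal approximation gives roughly [0.223, 0.505].
Exact: lower = 0.232; upper = 0.510.

[0.232, 0.510]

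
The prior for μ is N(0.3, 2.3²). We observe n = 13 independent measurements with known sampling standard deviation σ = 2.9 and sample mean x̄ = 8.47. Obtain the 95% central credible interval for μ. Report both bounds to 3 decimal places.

Posterior precision = 1/2.3² + 13/2.9² = 0.1890 + 1.5458 = 1.7348, so posterior SD = 0.7592.
Posterior mean = (0.3/2.3² + 13·8.47/2.9²) / 1.7348 = 7.5797.
Interval: 7.5797 ± 1.960 × 0.7592 → [6.092, 9.068].

[6.092, 9.068]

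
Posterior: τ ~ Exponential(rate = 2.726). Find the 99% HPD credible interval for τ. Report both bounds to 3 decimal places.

The exponential density is strictly decreasing on [0, ∞), so the HPD interval is anchored at 0: [0, q] with P(τ ≤ q) = 0.99.
q = −ln(1 − 0.99) / 2.726 = 4.6052 / 2.726 = 1.689.

[0.000, 1.689]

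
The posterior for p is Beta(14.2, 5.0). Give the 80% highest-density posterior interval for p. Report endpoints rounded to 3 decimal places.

The posterior is unimodal and skewed, so the HPD interval has equal density at both endpoints and is the shortest 80% interval.
Solving f(0.628) = f(0.876) with F(0.876) − F(0.628) = 0.80 gives [0.628, 0.876].
For comparison, the equal-tailed interval is [0.608, 0.860]; the HPD is narrower and shifted toward the mode.

[0.628, 0.876]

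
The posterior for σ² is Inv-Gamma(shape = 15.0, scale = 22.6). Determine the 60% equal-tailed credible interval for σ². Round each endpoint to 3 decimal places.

Inverse-Gamma(15.0, 22.6) quantiles: F⁻¹(0.2) and F⁻¹(0.8).
Equivalently, 1/σ² ~ Gamma(15.0, rate = 22.6); invert its 0.8 and 0.2 quantiles.
Posterior mean ≈ 1.614, SD ≈ 0.448; a Normal approximation gives roughly [1.237, 1.991].
Exact: lower = 1.247; upper = 1.935.

[1.247, 1.935]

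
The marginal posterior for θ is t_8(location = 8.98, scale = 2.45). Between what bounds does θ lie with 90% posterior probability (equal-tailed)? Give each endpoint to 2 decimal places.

[4.42, 13.54]

The t_8 distribution is symmetric; the 90% interval is 8.98 ± t·2.45 with t_{0.95,8} = 1.860.
Half-width: 1.860 × 2.45 = 4.56.
8.98 − 4.56 = 4.42; 8.98 + 4.56 = 13.54.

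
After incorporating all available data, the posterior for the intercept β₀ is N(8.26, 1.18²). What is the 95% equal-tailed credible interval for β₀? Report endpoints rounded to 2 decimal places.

The posterior is symmetric, so the 95% equal-tailed interval is β₀ = 8.26 ± z·1.18 with z = 1.960.
Half-width: 1.960 × 1.18 = 2.31.
8.26 − 2.31 = 5.95; 8.26 + 2.31 = 10.57.

[5.95, 10.57]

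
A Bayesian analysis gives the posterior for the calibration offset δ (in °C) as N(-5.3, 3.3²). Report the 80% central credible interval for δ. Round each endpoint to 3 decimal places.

The posterior is symmetric, so the 80% equal-tailed interval is δ = -5.3 ± z·3.3 with z = 1.282.
Half-width: 1.282 × 3.3 = 4.229.
-5.3 − 4.229 = -9.529; -5.3 + 4.229 = -1.071.

[-9.529, -1.071]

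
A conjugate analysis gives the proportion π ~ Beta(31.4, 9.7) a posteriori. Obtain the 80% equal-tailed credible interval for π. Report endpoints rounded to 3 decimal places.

Posterior: Beta(31.4, 9.7).
Equal-tailed 80% interval: the 0.1 and 0.9 quantiles of Beta(31.4, 9.7).
Posterior mean ≈ 0.764, SD ≈ 0.065; a Normal approximation gives roughly [0.680, 0.848].
Exact: F⁻¹(0.1) = 0.677; F⁻¹(0.9) = 0.845.

[0.677, 0.845]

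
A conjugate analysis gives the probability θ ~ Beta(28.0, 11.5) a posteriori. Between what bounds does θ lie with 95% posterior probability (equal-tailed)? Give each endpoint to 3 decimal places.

[0.560, 0.838]

Posterior: Beta(28.0, 11.5).
Equal-tailed 95% interval: the 0.025 and 0.975 quantiles of Beta(28.0, 11.5).
Posterior mean ≈ 0.709, SD ≈ 0.071; a Normal approximation gives roughly [0.569, 0.849].
Exact: F⁻¹(0.025) = 0.560; F⁻¹(0.975) = 0.838.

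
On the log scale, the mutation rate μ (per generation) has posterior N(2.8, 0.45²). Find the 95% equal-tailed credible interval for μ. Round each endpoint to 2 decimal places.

[6.81, 39.73]

On the log scale the 95% interval is 2.8 ± 1.960 × 0.45 = [1.9180, 3.6820].
Exponentiate: [e^1.9180, e^3.6820] = [6.81, 39.73].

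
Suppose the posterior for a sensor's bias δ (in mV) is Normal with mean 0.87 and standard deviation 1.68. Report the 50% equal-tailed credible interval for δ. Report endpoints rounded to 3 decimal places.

The posterior is symmetric, so the 50% equal-tailed interval is δ = 0.87 ± z·1.68 with z = 0.674.
Half-width: 0.674 × 1.68 = 1.133.
0.87 − 1.133 = -0.263; 0.87 + 1.133 = 2.003.

[-0.263, 2.003]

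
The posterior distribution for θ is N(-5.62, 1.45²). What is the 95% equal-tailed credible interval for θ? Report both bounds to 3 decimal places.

[-8.462, -2.778]

The posterior is symmetric, so the 95% equal-tailed interval is θ = -5.62 ± z·1.45 with z = 1.960.
Half-width: 1.960 × 1.45 = 2.842.
-5.62 − 2.842 = -8.462; -5.62 + 2.842 = -2.778.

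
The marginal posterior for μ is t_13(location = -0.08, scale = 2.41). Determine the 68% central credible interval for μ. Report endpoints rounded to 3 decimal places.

[-2.572, 2.412]

The t_13 distribution is symmetric; the 68% interval is -0.08 ± t·2.41 with t_{0.84,13} = 1.034.
Half-width: 1.034 × 2.41 = 2.492.
-0.08 − 2.492 = -2.572; -0.08 + 2.492 = 2.412.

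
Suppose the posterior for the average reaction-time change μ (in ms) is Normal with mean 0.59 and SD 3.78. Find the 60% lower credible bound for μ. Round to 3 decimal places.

Need L with P(μ ≥ L) = 0.60: L = 0.59 − z_{0.4}·3.78.
z = 0.253; L = 0.59 − 0.253 × 3.78 = -0.368.

-0.368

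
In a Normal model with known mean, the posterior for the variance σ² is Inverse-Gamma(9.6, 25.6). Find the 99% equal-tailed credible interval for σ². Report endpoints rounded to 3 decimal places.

Inverse-Gamma(9.6, 25.6) quantiles: F⁻¹(0.005) and F⁻¹(0.995).
Equivalently, 1/σ² ~ Gamma(9.6, rate = 25.6); invert its 0.995 and 0.005 quantiles.
Posterior mean ≈ 2.977, SD ≈ 1.080; a Normal approximation gives roughly [0.195, 5.758].
Exact: lower = 1.317; upper = 7.355.

[1.317, 7.355]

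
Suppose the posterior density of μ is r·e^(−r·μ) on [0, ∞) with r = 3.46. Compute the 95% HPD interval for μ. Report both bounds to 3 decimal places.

[0.000, 0.866]

The exponential density is strictly decreasing on [0, ∞), so the HPD interval is anchored at 0: [0, q] with P(μ ≤ q) = 0.95.
q = −ln(1 − 0.95) / 3.46 = 2.9957 / 3.46 = 0.866.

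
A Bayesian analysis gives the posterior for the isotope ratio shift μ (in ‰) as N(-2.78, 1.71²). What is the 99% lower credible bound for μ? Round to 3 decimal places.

Need L with P(μ ≥ L) = 0.99: L = -2.78 − z_{0.01}·1.71.
z = 2.326; L = -2.78 − 2.326 × 1.71 = -6.758.

-6.758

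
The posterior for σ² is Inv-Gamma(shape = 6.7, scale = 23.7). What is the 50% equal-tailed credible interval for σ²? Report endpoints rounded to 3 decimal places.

[2.884, 4.914]

Inverse-Gamma(6.7, 23.7) quantiles: F⁻¹(0.25) and F⁻¹(0.75).
Equivalently, 1/σ² ~ Gamma(6.7, rate = 23.7); invert its 0.75 and 0.25 quantiles.
Posterior mean ≈ 4.158, SD ≈ 1.918; a Normal approximation gives roughly [2.864, 5.451].
Exact: lower = 2.884; upper = 4.914.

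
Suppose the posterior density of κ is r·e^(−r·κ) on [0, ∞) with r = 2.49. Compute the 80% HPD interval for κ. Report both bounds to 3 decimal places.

[0.000, 0.646]

The exponential density is strictly decreasing on [0, ∞), so the HPD interval is anchored at 0: [0, q] with P(κ ≤ q) = 0.80.
q = −ln(1 − 0.80) / 2.49 = 1.6094 / 2.49 = 0.646.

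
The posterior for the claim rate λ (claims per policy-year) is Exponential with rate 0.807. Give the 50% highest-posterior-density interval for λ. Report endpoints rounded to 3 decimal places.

The exponential density is strictly decreasing on [0, ∞), so the HPD interval is anchored at 0: [0, q] with P(λ ≤ q) = 0.50.
q = −ln(1 − 0.50) / 0.807 = 0.6931 / 0.807 = 0.859.

[0.000, 0.859]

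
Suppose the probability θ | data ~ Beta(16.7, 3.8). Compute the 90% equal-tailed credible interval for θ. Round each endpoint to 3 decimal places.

[0.661, 0.933]

Posterior: Beta(16.7, 3.8).
Equal-tailed 90% interval: the 0.05 and 0.95 quantiles of Beta(16.7, 3.8).
Posterior mean ≈ 0.815, SD ≈ 0.084; a Normal approximation gives roughly [0.677, 0.952].
Exact: F⁻¹(0.05) = 0.661; F⁻¹(0.95) = 0.933.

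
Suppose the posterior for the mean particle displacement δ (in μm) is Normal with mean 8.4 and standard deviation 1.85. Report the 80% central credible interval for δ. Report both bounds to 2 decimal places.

The posterior is symmetric, so the 80% equal-tailed interval is δ = 8.4 ± z·1.85 with z = 1.282.
Half-width: 1.282 × 1.85 = 2.37.
8.4 − 2.37 = 6.03; 8.4 + 2.37 = 10.77.

[6.03, 10.77]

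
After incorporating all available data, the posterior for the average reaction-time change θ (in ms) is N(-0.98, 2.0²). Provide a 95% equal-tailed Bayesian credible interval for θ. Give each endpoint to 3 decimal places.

The posterior is symmetric, so the 95% equal-tailed interval is θ = -0.98 ± z·2.0 with z = 1.960.
Half-width: 1.960 × 2.0 = 3.920.
-0.98 − 3.920 = -4.900; -0.98 + 3.920 = 2.940.

[-4.900, 2.940]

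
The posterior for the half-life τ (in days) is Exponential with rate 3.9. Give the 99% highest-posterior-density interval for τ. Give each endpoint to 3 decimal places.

The exponential density is strictly decreasing on [0, ∞), so the HPD interval is anchored at 0: [0, q] with P(τ ≤ q) = 0.99.
q = −ln(1 − 0.99) / 3.9 = 4.6052 / 3.9 = 1.181.

[0.000, 1.181]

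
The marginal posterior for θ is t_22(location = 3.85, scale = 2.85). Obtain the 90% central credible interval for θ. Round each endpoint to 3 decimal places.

[-1.044, 8.744]

The t_22 distribution is symmetric; the 90% interval is 3.85 ± t·2.85 with t_{0.95,22} = 1.717.
Half-width: 1.717 × 2.85 = 4.894.
3.85 − 4.894 = -1.044; 3.85 + 4.894 = 8.744.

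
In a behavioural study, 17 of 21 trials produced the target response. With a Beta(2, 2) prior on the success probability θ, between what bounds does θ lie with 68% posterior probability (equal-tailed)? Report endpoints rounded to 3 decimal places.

Posterior: Beta(2+17, 2+4) = Beta(19, 6).
Equal-tailed 68% interval: the 0.16 and 0.84 quantiles of Beta(19, 6).
Posterior mean ≈ 0.760, SD ≈ 0.084; a Normal approximation gives roughly [0.677, 0.843].
Exact: F⁻¹(0.16) = 0.676; F⁻¹(0.84) = 0.844.

[0.676, 0.844]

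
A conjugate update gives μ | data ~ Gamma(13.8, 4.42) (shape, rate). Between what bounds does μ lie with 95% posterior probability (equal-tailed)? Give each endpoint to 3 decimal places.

Posterior: Gamma(shape 13.8, rate 4.42).
Equal-tailed 95% interval: Gamma(13.8, 4.42) quantiles at 0.025 and 0.975.
Posterior mean ≈ 3.122, SD ≈ 0.840; a Normal approximation gives roughly [1.475, 4.769].
Exact: lower = 1.698; upper = 4.972.

[1.698, 4.972]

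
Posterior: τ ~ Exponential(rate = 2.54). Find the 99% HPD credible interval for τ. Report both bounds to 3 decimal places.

[0.000, 1.813]

The exponential density is strictly decreasing on [0, ∞), so the HPD interval is anchored at 0: [0, q] with P(τ ≤ q) = 0.99.
q = −ln(1 − 0.99) / 2.54 = 4.6052 / 2.54 = 1.813.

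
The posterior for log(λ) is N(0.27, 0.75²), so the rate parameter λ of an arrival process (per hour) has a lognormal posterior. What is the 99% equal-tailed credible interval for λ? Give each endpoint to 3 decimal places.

[0.190, 9.042]

On the log scale the 99% interval is 0.27 ± 2.576 × 0.75 = [-1.6619, 2.2019].
Exponentiate: [e^-1.6619, e^2.2019] = [0.190, 9.042].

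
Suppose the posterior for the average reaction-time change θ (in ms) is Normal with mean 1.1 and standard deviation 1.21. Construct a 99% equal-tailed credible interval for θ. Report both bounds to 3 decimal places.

[-2.017, 4.217]

The posterior is symmetric, so the 99% equal-tailed interval is θ = 1.1 ± z·1.21 with z = 2.576.
Half-width: 2.576 × 1.21 = 3.117.
1.1 − 3.117 = -2.017; 1.1 + 3.117 = 4.217.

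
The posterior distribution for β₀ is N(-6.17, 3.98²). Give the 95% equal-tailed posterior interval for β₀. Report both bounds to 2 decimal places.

The posterior is symmetric, so the 95% equal-tailed interval is β₀ = -6.17 ± z·3.98 with z = 1.960.
Half-width: 1.960 × 3.98 = 7.80.
-6.17 − 7.80 = -13.97; -6.17 + 7.80 = 1.63.

[-13.97, 1.63]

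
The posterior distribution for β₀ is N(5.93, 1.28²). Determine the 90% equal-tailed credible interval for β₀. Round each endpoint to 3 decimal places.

The posterior is symmetric, so the 90% equal-tailed interval is β₀ = 5.93 ± z·1.28 with z = 1.645.
Half-width: 1.645 × 1.28 = 2.105.
5.93 − 2.105 = 3.825; 5.93 + 2.105 = 8.035.

[3.825, 8.035]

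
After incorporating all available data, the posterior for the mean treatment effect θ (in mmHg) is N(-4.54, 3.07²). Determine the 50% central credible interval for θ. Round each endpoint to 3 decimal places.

The posterior is symmetric, so the 50% equal-tailed interval is θ = -4.54 ± z·3.07 with z = 0.674.
Half-width: 0.674 × 3.07 = 2.071.
-4.54 − 2.071 = -6.611; -4.54 + 2.071 = -2.469.

[-6.611, -2.469]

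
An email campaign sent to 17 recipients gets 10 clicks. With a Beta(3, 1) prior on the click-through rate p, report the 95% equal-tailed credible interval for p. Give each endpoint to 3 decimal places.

[0.408, 0.809]

Posterior: Beta(3+10, 1+7) = Beta(13, 8).
Equal-tailed 95% interval: the 0.025 and 0.975 quantiles of Beta(13, 8).
Posterior mean ≈ 0.619, SD ≈ 0.104; a Normal approximation gives roughly [0.416, 0.822].
Exact: F⁻¹(0.025) = 0.408; F⁻¹(0.975) = 0.809.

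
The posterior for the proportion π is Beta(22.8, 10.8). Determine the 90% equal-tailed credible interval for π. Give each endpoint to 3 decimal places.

Posterior: Beta(22.8, 10.8).
Equal-tailed 90% interval: the 0.05 and 0.95 quantiles of Beta(22.8, 10.8).
Posterior mean ≈ 0.679, SD ≈ 0.079; a Normal approximation gives roughly [0.548, 0.809].
Exact: F⁻¹(0.05) = 0.542; F⁻¹(0.95) = 0.803.

[0.542, 0.803]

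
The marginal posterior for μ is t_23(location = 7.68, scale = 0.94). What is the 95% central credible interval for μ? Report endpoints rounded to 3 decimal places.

[5.735, 9.625]

The t_23 distribution is symmetric; the 95% interval is 7.68 ± t·0.94 with t_{0.975,23} = 2.069.
Half-width: 2.069 × 0.94 = 1.945.
7.68 − 1.945 = 5.735; 7.68 + 1.945 = 9.625.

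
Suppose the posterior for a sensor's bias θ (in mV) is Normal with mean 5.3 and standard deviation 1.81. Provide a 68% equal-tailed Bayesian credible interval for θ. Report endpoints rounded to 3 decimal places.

The posterior is symmetric, so the 68% equal-tailed interval is θ = 5.3 ± z·1.81 with z = 0.994.
Half-width: 0.994 × 1.81 = 1.800.
5.3 − 1.800 = 3.500; 5.3 + 1.800 = 7.100.

[3.500, 7.100]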